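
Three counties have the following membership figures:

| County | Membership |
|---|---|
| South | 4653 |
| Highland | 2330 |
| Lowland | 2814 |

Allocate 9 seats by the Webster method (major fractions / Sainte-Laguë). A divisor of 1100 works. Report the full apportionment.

With modified divisor 1100: modified quotas South 4.230, Highland 2.118, Lowland 2.558.
Rounding to the nearest integer: South 4, Highland 2, Lowland 3 (total 9).

South: 4, Highland: 2, Lowland: 3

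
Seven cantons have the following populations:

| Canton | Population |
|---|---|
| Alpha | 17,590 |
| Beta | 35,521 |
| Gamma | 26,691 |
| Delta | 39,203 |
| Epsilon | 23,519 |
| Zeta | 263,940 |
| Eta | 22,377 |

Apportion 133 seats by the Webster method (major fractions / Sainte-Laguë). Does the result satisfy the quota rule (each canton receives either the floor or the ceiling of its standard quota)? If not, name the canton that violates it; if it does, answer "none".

Zeta

Standard quotas: Alpha 5.455, Beta 11.016, Gamma 8.278, Delta 12.158, Epsilon 7.294, Zeta 81.858, Eta 6.940.
Webster allocation: Alpha 5, Beta 11, Gamma 8, Delta 12, Epsilon 7, Zeta 83, Eta 7.
Zeta has quota 81.858 (lower 81, upper 82) but receives 83 — outside the quota interval.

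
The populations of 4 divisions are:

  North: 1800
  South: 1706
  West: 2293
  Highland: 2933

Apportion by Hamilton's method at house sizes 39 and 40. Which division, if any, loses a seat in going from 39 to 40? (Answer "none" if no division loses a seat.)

At 39 seats: North 8, South 8, West 10, Highland 13.
At 40 seats: North 8, South 8, West 11, Highland 13.
No division's allocation decreased.

none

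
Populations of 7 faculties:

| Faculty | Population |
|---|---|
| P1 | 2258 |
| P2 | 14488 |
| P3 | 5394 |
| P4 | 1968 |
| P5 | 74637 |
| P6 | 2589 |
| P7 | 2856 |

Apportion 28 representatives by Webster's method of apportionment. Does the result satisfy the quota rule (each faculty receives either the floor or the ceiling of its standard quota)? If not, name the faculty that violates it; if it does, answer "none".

Standard quotas: P1 0.607, P2 3.894, P3 1.450, P4 0.529, P5 20.058, P6 0.696, P7 0.768.
Webster allocation: P1 1, P2 4, P3 1, P4 1, P5 19, P6 1, P7 1.
P5 has quota 20.058 (lower 20, upper 21) but receives 19 — outside the quota interval.

P5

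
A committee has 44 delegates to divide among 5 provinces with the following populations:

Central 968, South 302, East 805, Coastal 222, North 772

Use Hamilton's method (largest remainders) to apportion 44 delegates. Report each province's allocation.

Central: 14; South: 4; East: 12; Coastal: 3; North: 11

The standard divisor is 3069/44 ≈ 69.75.
Standard quotas: Central 13.878, South 4.330, East 11.541, Coastal 3.183, North 11.068.
Lower quotas: Central 13, South 4, East 11, Coastal 3, North 11 (sum 42, leaving 2 seats).
Remainders in descending order: Central 0.878, East 0.541, South 0.330, Coastal 0.183, North 0.068.
The surplus seats go to Central, East.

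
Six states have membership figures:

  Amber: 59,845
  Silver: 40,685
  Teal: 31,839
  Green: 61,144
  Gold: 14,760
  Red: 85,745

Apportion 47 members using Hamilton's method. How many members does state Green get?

Total 294018; standard divisor 294018/47 ≈ 6255.702.
Standard quotas: Amber 9.5665, Silver 6.5037, Teal 5.0896, Green 9.7741, Gold 2.3594, Red 13.7067.
Lower quotas: Amber 9, Silver 6, Teal 5, Green 9, Gold 2, Red 13 (sum 44, leaving 3 seats).
Remainders in descending order: Green 0.7741, Red 0.7067, Amber 0.5665, Silver 0.5037, Gold 0.3594, Teal 0.0896.
Largest remainders: Green, Red, Amber receive the extra seats.
Green receives 10.

10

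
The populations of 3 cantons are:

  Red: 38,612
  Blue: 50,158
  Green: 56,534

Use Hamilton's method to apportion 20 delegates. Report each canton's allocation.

Standard divisor: 145304 ÷ 20 ≈ 7265.2.
Standard quotas: Red 5.3147, Blue 6.9039, Green 7.7815.
Lower quotas: Red 5, Blue 6, Green 7 (sum 18, leaving 2 seats).
Remainders in descending order: Blue 0.9039, Green 0.7815, Red 0.3147.
The surplus seats go to Blue, Green.

Red 5, Blue 7, Green 8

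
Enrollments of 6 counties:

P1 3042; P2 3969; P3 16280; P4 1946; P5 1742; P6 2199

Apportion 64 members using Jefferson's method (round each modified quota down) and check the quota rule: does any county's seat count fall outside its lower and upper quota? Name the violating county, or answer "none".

P3

Standard quotas: P1 6.672, P2 8.706, P3 35.709, P4 4.268, P5 3.821, P6 4.823.
Jefferson allocation: P1 6, P2 9, P3 37, P4 4, P5 3, P6 5.
P3 has quota 35.709 (lower 35, upper 36) but receives 37 — outside the quota interval.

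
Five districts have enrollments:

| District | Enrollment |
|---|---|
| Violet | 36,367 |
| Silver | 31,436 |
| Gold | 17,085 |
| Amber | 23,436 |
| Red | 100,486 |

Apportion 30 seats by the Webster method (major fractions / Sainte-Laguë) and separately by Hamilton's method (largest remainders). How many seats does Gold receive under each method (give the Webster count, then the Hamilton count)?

2 and 3

Webster: Violet 5, Silver 5, Gold 2, Amber 3, Red 15.
Hamilton: Violet 5, Silver 5, Gold 3, Amber 3, Red 14.
Gold gets 2 under Webster and 3 under Hamilton.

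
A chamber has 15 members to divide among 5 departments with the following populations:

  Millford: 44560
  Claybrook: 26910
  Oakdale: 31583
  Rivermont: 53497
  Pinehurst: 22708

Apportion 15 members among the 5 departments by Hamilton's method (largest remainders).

Millford 4, Claybrook 2, Oakdale 3, Rivermont 4, Pinehurst 2

The standard divisor is 179258/15 ≈ 11950.533.
Standard quotas: Millford 3.7287, Claybrook 2.2518, Oakdale 2.6428, Rivermont 4.4765, Pinehurst 1.9002.
Lower quotas: Millford 3, Claybrook 2, Oakdale 2, Rivermont 4, Pinehurst 1 (sum 12, leaving 3 seats).
Remainders in descending order: Pinehurst 0.9002, Millford 0.7287, Oakdale 0.6428, Rivermont 0.4765, Claybrook 0.2518.
Largest remainders: Pinehurst, Millford, Oakdale receive the extra seats.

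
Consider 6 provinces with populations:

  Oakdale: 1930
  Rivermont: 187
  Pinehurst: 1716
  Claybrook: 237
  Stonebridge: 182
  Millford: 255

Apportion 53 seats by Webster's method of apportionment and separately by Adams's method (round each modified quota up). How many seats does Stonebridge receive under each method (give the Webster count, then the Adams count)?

2 and 3

Webster: Oakdale 23, Rivermont 2, Pinehurst 20, Claybrook 3, Stonebridge 2, Millford 3.
Adams: Oakdale 22, Rivermont 3, Pinehurst 19, Claybrook 3, Stonebridge 3, Millford 3.
Stonebridge gets 2 under Webster and 3 under Adams.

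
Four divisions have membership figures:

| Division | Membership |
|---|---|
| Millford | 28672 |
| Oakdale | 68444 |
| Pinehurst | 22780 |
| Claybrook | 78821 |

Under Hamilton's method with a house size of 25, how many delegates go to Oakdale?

The standard divisor is 198717/25 ≈ 7948.68.
Standard quotas: Millford 3.6071, Oakdale 8.6107, Pinehurst 2.8659, Claybrook 9.9162.
Lower quotas: Millford 3, Oakdale 8, Pinehurst 2, Claybrook 9 (sum 22, leaving 3 seats).
Remainders in descending order: Claybrook 0.9162, Pinehurst 0.8659, Oakdale 0.6107, Millford 0.6071.
The surplus seats go to Claybrook, Pinehurst, Oakdale.
Oakdale receives 9.

9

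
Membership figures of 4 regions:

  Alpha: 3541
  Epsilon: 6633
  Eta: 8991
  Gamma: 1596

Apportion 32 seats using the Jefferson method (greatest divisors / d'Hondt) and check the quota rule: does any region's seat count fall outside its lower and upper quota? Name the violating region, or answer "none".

Standard quotas: Alpha 5.458, Epsilon 10.224, Eta 13.858, Gamma 2.460.
Jefferson allocation: Alpha 5, Epsilon 11, Eta 14, Gamma 2.
Every allocation lies between the lower and upper quota.

none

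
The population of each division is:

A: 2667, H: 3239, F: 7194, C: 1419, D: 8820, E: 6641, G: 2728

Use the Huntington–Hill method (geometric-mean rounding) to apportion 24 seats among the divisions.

A 2, H 2, F 5, C 1, D 7, E 5, G 2

With divisor 1342: modified quotas A 1.987, H 2.414, F 5.361, C 1.057, D 6.572, E 4.949, G 2.033.
Geometric-mean thresholds: A √(1·2)=1.414, H √(2·3)=2.449, F √(5·6)=5.477, C √(1·2)=1.414, D √(6·7)=6.481, E √(4·5)=4.472, G √(2·3)=2.449.
Each quota rounded against its threshold gives A 2, H 2, F 5, C 1, D 7, E 5, G 2 (total 24).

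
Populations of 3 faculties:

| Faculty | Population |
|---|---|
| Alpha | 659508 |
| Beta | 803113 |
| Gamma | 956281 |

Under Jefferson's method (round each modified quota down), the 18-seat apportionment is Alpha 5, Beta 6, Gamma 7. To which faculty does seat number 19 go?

Gamma

Priority for the next seat is population ÷ (current seats + 1).
Priorities: Alpha 109918.000, Beta 114730.429, Gamma 119535.125.
Highest priority: Gamma.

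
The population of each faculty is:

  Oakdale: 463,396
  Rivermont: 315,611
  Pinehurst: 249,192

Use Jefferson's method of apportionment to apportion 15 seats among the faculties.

Standard divisor 1028199/15 ≈ 68546.6; standard quotas: Oakdale 6.760, Rivermont 4.604, Pinehurst 3.635.
Rounding down gives 6, 4, 3 = 13 seats, so the divisor must be adjusted.
With modified divisor 62700: modified quotas Oakdale 7.391, Rivermont 5.034, Pinehurst 3.974.
Rounding down: Oakdale 7, Rivermont 5, Pinehurst 3 (total 15).

Oakdale 7, Rivermont 5, Pinehurst 3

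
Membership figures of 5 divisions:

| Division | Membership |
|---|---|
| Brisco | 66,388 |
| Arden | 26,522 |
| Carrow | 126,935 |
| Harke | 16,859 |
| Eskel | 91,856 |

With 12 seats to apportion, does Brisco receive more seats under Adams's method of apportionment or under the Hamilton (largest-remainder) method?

Adams

Adams: Brisco 3, Arden 1, Carrow 4, Harke 1, Eskel 3.
Hamilton: Brisco 2, Arden 1, Carrow 5, Harke 1, Eskel 3.
Brisco gets 3 under Adams and 2 under Hamilton.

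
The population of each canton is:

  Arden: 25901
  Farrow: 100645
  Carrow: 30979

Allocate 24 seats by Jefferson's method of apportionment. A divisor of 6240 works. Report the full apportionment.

With modified divisor 6240: modified quotas Arden 4.151, Farrow 16.129, Carrow 4.965.
Rounding down: Arden 4, Farrow 16, Carrow 4 (total 24).

Arden: 4, Farrow: 16, Carrow: 4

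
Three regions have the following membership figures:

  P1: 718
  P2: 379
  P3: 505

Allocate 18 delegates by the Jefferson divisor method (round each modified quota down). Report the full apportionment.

Standard divisor 1602/18 ≈ 89; standard quotas: P1 8.067, P2 4.258, P3 5.674.
Rounding down gives 8, 4, 5 = 17 seats, so the divisor must be adjusted.
With modified divisor 80: modified quotas P1 8.975, P2 4.737, P3 6.312.
Rounding down: P1 8, P2 4, P3 6 (total 18).

P1: 8; P2: 4; P3: 6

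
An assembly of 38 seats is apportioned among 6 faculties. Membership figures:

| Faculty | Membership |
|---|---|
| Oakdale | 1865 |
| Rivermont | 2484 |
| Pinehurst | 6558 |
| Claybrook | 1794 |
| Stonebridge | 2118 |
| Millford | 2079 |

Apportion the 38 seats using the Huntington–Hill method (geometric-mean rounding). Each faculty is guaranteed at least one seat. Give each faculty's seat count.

With divisor 453: modified quotas Oakdale 4.117, Rivermont 5.483, Pinehurst 14.477, Claybrook 3.960, Stonebridge 4.675, Millford 4.589.
Geometric-mean thresholds: Oakdale √(4·5)=4.472, Rivermont √(5·6)=5.477, Pinehurst √(14·15)=14.491, Claybrook √(3·4)=3.464, Stonebridge √(4·5)=4.472, Millford √(4·5)=4.472.
Each quota rounded against its threshold gives Oakdale 4, Rivermont 6, Pinehurst 14, Claybrook 4, Stonebridge 5, Millford 5 (total 38).

Oakdale 4; Rivermont 6; Pinehurst 14; Claybrook 4; Stonebridge 5; Millford 5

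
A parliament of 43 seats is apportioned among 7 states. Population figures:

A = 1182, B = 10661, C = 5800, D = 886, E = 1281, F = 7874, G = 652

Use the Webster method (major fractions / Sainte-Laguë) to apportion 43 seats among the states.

Standard divisor 28336/43 ≈ 658.977; standard quotas: A 1.794, B 16.178, C 8.802, D 1.345, E 1.944, F 11.949, G 0.989.
Rounding to the nearest integer gives A 2, B 16, C 9, D 1, E 2, F 12, G 1 — total 43, matching the house size, so no adjustment is needed.

A: 2; B: 16; C: 9; D: 1; E: 2; F: 12; G: 1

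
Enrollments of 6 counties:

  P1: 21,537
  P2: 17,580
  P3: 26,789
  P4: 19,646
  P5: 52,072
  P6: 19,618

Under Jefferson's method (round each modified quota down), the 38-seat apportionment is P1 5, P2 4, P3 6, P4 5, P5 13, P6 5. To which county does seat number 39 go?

Priority for the next seat is population ÷ (current seats + 1).
Priorities: P1 3589.500, P2 3516.000, P3 3827.000, P4 3274.333, P5 3719.429, P6 3269.667.
Highest priority: P3.

P3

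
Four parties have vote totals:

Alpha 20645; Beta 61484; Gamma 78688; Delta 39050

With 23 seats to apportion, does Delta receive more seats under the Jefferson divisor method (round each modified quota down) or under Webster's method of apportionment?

Jefferson: Alpha 2, Beta 7, Gamma 10, Delta 4.
Webster: Alpha 2, Beta 7, Gamma 9, Delta 5.
Delta gets 4 under Jefferson and 5 under Webster.

Webster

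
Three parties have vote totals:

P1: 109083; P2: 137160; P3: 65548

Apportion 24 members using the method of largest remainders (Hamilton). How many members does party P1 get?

Standard divisor: 311791 ÷ 24 ≈ 12991.292.
Standard quotas: P1 8.3966, P2 10.5578, P3 5.0455.
Lower quotas: P1 8, P2 10, P3 5 (sum 23, leaving 1 seat).
Remainders in descending order: P2 0.5578, P1 0.3966, P3 0.0455.
The surplus seat goes to P2.
P1 receives 8.

8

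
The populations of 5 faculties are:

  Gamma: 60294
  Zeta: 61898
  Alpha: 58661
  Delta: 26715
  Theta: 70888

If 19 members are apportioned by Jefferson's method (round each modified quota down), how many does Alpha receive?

4

Standard divisor 278456/19 ≈ 14655.579; standard quotas: Gamma 4.114, Zeta 4.224, Alpha 4.003, Delta 1.823, Theta 4.837.
Rounding down gives 4, 4, 4, 1, 4 = 17 seats, so the divisor must be adjusted.
With modified divisor 12900: modified quotas Gamma 4.674, Zeta 4.798, Alpha 4.547, Delta 2.071, Theta 5.495.
Rounding down: Gamma 4, Zeta 4, Alpha 4, Delta 2, Theta 5 (total 19).
Alpha receives 4.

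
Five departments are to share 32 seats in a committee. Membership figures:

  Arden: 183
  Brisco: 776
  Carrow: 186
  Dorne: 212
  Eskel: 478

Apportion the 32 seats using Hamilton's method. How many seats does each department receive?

Standard divisor: 1835 ÷ 32 ≈ 57.344.
Standard quotas: Arden 3.191, Brisco 13.532, Carrow 3.244, Dorne 3.697, Eskel 8.336.
Lower quotas: Arden 3, Brisco 13, Carrow 3, Dorne 3, Eskel 8 (sum 30, leaving 2 seats).
Remainders in descending order: Dorne 0.697, Brisco 0.532, Eskel 0.336, Carrow 0.244, Arden 0.191.
The surplus seats go to Dorne, Brisco.

Arden=3; Brisco=14; Carrow=3; Dorne=4; Eskel=8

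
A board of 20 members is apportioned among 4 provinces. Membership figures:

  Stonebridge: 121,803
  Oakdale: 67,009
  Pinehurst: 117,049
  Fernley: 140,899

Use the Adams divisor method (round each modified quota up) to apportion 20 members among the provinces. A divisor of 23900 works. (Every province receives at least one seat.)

Stonebridge 6, Oakdale 3, Pinehurst 5, Fernley 6

With modified divisor 23900: modified quotas Stonebridge 5.096, Oakdale 2.804, Pinehurst 4.897, Fernley 5.895.
Rounding up: Stonebridge 6, Oakdale 3, Pinehurst 5, Fernley 6 (total 20).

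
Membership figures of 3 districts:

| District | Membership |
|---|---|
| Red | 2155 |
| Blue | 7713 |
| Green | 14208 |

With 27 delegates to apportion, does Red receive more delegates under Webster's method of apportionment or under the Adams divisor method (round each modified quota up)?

Adams

Webster: Red 2, Blue 9, Green 16.
Adams: Red 3, Blue 9, Green 15.
Red gets 2 under Webster and 3 under Adams.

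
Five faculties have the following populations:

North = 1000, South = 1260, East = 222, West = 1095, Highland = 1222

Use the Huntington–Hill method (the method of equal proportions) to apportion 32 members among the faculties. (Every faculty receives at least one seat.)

With divisor 151: modified quotas North 6.623, South 8.344, East 1.470, West 7.252, Highland 8.093.
Geometric-mean thresholds: North √(6·7)=6.481, South √(8·9)=8.485, East √(1·2)=1.414, West √(7·8)=7.483, Highland √(8·9)=8.485.
Each quota rounded against its threshold gives North 7, South 8, East 2, West 7, Highland 8 (total 32).

North 7, South 8, East 2, West 7, Highland 8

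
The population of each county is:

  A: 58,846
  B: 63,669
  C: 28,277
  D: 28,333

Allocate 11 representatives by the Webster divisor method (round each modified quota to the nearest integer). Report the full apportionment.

A: 3; B: 4; C: 2; D: 2

Standard divisor 179125/11 ≈ 16284.091; standard quotas: A 3.614, B 3.910, C 1.736, D 1.740.
Rounding to the nearest integer gives 4, 4, 2, 2 = 12 seats, so the divisor must be adjusted.
With modified divisor 17500: modified quotas A 3.363, B 3.638, C 1.616, D 1.619.
Rounding to the nearest integer: A 3, B 4, C 2, D 2 (total 11).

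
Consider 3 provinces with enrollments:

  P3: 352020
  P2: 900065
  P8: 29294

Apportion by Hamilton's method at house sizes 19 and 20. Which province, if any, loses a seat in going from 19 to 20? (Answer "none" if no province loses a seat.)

At 19 seats: P3 5, P2 13, P8 1.
At 20 seats: P3 6, P2 14, P8 0.
P8 drops from 1 to 0.

P8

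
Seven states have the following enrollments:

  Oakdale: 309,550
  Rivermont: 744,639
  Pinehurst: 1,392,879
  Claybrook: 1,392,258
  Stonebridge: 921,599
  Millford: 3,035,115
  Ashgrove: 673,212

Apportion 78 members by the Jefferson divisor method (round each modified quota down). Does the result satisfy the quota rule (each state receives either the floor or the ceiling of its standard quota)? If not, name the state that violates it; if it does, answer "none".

Millford

Standard quotas: Oakdale 2.851, Rivermont 6.858, Pinehurst 12.828, Claybrook 12.822, Stonebridge 8.488, Millford 27.953, Ashgrove 6.200.
Jefferson allocation: Oakdale 2, Rivermont 7, Pinehurst 13, Claybrook 13, Stonebridge 8, Millford 29, Ashgrove 6.
Millford has quota 27.953 (lower 27, upper 28) but receives 29 — outside the quota interval.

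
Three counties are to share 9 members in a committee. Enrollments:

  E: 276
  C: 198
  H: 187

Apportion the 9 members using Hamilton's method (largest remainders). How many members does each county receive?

E: 4, C: 3, H: 2

Total 661; standard divisor 661/9 ≈ 73.444.
Standard quotas: E 3.758, C 2.696, H 2.546.
Lower quotas: E 3, C 2, H 2 (sum 7, leaving 2 seats).
Remainders in descending order: E 0.758, C 0.696, H 0.546.
Largest remainders: E, C receive the extra seats.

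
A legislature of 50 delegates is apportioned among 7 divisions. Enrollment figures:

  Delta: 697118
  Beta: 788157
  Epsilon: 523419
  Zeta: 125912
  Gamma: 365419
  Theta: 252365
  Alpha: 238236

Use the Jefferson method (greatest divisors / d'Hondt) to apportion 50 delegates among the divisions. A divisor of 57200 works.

Delta: 12; Beta: 13; Epsilon: 9; Zeta: 2; Gamma: 6; Theta: 4; Alpha: 4

With modified divisor 57200: modified quotas Delta 12.187, Beta 13.779, Epsilon 9.151, Zeta 2.201, Gamma 6.388, Theta 4.412, Alpha 4.165.
Rounding down: Delta 12, Beta 13, Epsilon 9, Zeta 2, Gamma 6, Theta 4, Alpha 4 (total 50).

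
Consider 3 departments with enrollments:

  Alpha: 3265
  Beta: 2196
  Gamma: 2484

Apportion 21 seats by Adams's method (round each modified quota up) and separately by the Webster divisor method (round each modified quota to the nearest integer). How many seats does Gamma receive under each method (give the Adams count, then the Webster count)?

7 and 6

Adams: Alpha 8, Beta 6, Gamma 7.
Webster: Alpha 9, Beta 6, Gamma 6.
Gamma gets 7 under Adams and 6 under Webster.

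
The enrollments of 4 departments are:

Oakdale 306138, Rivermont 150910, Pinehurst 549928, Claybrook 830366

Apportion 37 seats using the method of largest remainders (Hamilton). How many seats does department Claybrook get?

Standard divisor: 1837342 ÷ 37 ≈ 49657.892.
Standard quotas: Oakdale 6.1649, Rivermont 3.0390, Pinehurst 11.0743, Claybrook 16.7217.
Lower quotas: Oakdale 6, Rivermont 3, Pinehurst 11, Claybrook 16 (sum 36, leaving 1 seat).
Remainders in descending order: Claybrook 0.7217, Oakdale 0.1649, Pinehurst 0.0743, Rivermont 0.0390.
The surplus seat goes to Claybrook.
Claybrook receives 17.

17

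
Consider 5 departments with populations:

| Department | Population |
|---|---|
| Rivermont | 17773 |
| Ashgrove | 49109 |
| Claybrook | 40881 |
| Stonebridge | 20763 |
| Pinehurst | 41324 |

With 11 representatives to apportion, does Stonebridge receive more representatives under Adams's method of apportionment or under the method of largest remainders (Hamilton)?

Adams: Rivermont 1, Ashgrove 3, Claybrook 2, Stonebridge 2, Pinehurst 3.
Hamilton: Rivermont 1, Ashgrove 3, Claybrook 3, Stonebridge 1, Pinehurst 3.
Stonebridge gets 2 under Adams and 1 under Hamilton.

Adams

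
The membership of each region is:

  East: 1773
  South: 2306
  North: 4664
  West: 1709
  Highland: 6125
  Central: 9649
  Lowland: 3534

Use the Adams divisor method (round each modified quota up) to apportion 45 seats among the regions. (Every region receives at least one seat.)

East=3, South=4, North=7, West=3, Highland=9, Central=14, Lowland=5

Standard divisor 29760/45 ≈ 661.333; standard quotas: East 2.681, South 3.487, North 7.052, West 2.584, Highland 9.262, Central 14.590, Lowland 5.344.
Rounding up gives 3, 4, 8, 3, 10, 15, 6 = 49 seats, so the divisor must be adjusted.
With modified divisor 720: modified quotas East 2.462, South 3.203, North 6.478, West 2.374, Highland 8.507, Central 13.401, Lowland 4.908.
Rounding up: East 3, South 4, North 7, West 3, Highland 9, Central 14, Lowland 5 (total 45).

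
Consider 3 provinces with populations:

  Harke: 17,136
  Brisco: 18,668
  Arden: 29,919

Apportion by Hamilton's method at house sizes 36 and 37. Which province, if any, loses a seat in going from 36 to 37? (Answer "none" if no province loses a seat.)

none

At 36 seats: Harke 9, Brisco 10, Arden 17.
At 37 seats: Harke 10, Brisco 10, Arden 17.
No province's allocation decreased.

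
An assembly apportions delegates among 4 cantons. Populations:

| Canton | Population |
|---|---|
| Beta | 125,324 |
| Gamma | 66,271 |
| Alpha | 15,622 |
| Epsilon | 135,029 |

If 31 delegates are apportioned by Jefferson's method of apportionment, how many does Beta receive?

Standard divisor 342246/31 ≈ 11040.194; standard quotas: Beta 11.352, Gamma 6.003, Alpha 1.415, Epsilon 12.231.
Rounding down gives 11, 6, 1, 12 = 30 seats, so the divisor must be adjusted.
With modified divisor 10420: modified quotas Beta 12.027, Gamma 6.360, Alpha 1.499, Epsilon 12.959.
Rounding down: Beta 12, Gamma 6, Alpha 1, Epsilon 12 (total 31).
Beta receives 12.

12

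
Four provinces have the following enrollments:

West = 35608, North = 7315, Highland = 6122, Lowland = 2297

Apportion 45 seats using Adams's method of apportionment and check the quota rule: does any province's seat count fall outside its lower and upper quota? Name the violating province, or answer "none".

West

Standard quotas: West 31.210, North 6.411, Highland 5.366, Lowland 2.013.
Adams allocation: West 30, North 7, Highland 6, Lowland 2.
West has quota 31.210 (lower 31, upper 32) but receives 30 — outside the quota interval.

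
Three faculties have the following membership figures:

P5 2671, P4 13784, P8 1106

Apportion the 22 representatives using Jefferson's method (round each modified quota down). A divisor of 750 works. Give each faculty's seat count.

With modified divisor 750: modified quotas P5 3.561, P4 18.379, P8 1.475.
Rounding down: P5 3, P4 18, P8 1 (total 22).

P5: 3, P4: 18, P8: 1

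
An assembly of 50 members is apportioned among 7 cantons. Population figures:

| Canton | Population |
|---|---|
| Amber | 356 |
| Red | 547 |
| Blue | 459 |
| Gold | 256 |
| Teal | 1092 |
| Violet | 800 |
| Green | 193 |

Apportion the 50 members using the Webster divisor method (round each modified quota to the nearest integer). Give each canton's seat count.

Amber 5, Red 7, Blue 6, Gold 3, Teal 15, Violet 11, Green 3

Standard divisor 3703/50 ≈ 74.06; standard quotas: Amber 4.807, Red 7.386, Blue 6.198, Gold 3.457, Teal 14.745, Violet 10.802, Green 2.606.
Rounding to the nearest integer gives Amber 5, Red 7, Blue 6, Gold 3, Teal 15, Violet 11, Green 3 — total 50, matching the house size, so no adjustment is needed.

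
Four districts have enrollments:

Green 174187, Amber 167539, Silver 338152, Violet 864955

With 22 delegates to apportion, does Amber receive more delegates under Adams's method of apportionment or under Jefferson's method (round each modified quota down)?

Adams: Green 3, Amber 3, Silver 5, Violet 11.
Jefferson: Green 2, Amber 2, Silver 5, Violet 13.
Amber gets 3 under Adams and 2 under Jefferson.

Adams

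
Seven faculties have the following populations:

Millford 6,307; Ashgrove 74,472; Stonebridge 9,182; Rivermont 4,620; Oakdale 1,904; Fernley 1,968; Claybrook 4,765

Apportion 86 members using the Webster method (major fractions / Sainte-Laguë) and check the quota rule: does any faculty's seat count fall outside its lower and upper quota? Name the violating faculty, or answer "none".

Standard quotas: Millford 5.255, Ashgrove 62.049, Stonebridge 7.650, Rivermont 3.849, Oakdale 1.586, Fernley 1.640, Claybrook 3.970.
Webster allocation: Millford 5, Ashgrove 61, Stonebridge 8, Rivermont 4, Oakdale 2, Fernley 2, Claybrook 4.
Ashgrove has quota 62.049 (lower 62, upper 63) but receives 61 — outside the quota interval.

Ashgrove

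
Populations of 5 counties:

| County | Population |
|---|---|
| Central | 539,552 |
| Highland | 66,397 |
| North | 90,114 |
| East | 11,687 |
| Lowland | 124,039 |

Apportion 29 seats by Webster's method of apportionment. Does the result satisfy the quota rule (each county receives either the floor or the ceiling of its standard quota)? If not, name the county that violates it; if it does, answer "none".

Central

Standard quotas: Central 18.811, Highland 2.315, North 3.142, East 0.407, Lowland 4.325.
Webster allocation: Central 20, Highland 2, North 3, East 0, Lowland 4.
Central has quota 18.811 (lower 18, upper 19) but receives 20 — outside the quota interval.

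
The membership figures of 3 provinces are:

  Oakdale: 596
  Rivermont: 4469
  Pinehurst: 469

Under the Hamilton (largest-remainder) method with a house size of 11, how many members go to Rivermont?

Standard divisor: 5534 ÷ 11 ≈ 503.091.
Standard quotas: Oakdale 1.185, Rivermont 8.883, Pinehurst 0.932.
Lower quotas: Oakdale 1, Rivermont 8, Pinehurst 0 (sum 9, leaving 2 seats).
Remainders in descending order: Pinehurst 0.932, Rivermont 0.883, Oakdale 0.185.
The surplus seats go to Pinehurst, Rivermont.
Rivermont receives 9.

9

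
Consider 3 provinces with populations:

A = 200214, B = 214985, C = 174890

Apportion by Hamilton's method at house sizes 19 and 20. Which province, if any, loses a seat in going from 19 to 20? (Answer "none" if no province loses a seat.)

none

At 19 seats: A 6, B 7, C 6.
At 20 seats: A 7, B 7, C 6.
No province's allocation decreased.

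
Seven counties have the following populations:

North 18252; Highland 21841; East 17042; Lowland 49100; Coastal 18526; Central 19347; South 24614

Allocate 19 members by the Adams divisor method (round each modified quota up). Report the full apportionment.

North 2, Highland 3, East 2, Lowland 5, Coastal 2, Central 2, South 3

Standard divisor 168722/19 ≈ 8880.105; standard quotas: North 2.055, Highland 2.460, East 1.919, Lowland 5.529, Coastal 2.086, Central 2.179, South 2.772.
Rounding up gives 3, 3, 2, 6, 3, 3, 3 = 23 seats, so the divisor must be adjusted.
With modified divisor 10400: modified quotas North 1.755, Highland 2.100, East 1.639, Lowland 4.721, Coastal 1.781, Central 1.860, South 2.367.
Rounding up: North 2, Highland 3, East 2, Lowland 5, Coastal 2, Central 2, South 3 (total 19).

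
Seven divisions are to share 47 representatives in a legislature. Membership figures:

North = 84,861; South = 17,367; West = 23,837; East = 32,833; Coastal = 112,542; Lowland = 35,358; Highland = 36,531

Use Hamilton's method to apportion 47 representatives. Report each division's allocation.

North 12, South 2, West 3, East 5, Coastal 15, Lowland 5, Highland 5

Total 343329; standard divisor 343329/47 ≈ 7304.872.
Standard quotas: North 11.6170, South 2.3775, West 3.2632, East 4.4947, Coastal 15.4064, Lowland 4.8403, Highland 5.0009.
Lower quotas: North 11, South 2, West 3, East 4, Coastal 15, Lowland 4, Highland 5 (sum 44, leaving 3 seats).
Remainders in descending order: Lowland 0.8403, North 0.6170, East 0.4947, Coastal 0.4064, South 0.3775, West 0.2632, Highland 0.0009.
Largest remainders: Lowland, North, East receive the extra seats.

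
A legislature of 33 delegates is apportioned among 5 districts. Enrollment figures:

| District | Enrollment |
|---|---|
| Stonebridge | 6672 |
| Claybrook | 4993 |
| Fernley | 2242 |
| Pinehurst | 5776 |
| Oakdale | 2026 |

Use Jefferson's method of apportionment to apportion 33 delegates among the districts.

Standard divisor 21709/33 ≈ 657.848; standard quotas: Stonebridge 10.142, Claybrook 7.590, Fernley 3.408, Pinehurst 8.780, Oakdale 3.080.
Rounding down gives 10, 7, 3, 8, 3 = 31 seats, so the divisor must be adjusted.
With modified divisor 620: modified quotas Stonebridge 10.761, Claybrook 8.053, Fernley 3.616, Pinehurst 9.316, Oakdale 3.268.
Rounding down: Stonebridge 10, Claybrook 8, Fernley 3, Pinehurst 9, Oakdale 3 (total 33).

Stonebridge 10, Claybrook 8, Fernley 3, Pinehurst 9, Oakdale 3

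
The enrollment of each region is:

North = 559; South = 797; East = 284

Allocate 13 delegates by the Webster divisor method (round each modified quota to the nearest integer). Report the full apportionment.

Standard divisor 1640/13 ≈ 126.154; standard quotas: North 4.431, South 6.318, East 2.251.
Rounding to the nearest integer gives 4, 6, 2 = 12 seats, so the divisor must be adjusted.
With modified divisor 123: modified quotas North 4.545, South 6.480, East 2.309.
Rounding to the nearest integer: North 5, South 6, East 2 (total 13).

North 5, South 6, East 2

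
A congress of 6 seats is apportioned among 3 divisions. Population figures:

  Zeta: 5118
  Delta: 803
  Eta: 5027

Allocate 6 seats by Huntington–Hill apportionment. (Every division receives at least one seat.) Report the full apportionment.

Zeta 3, Delta 1, Eta 2

With divisor 2071: modified quotas Zeta 2.471, Delta 0.388, Eta 2.427.
Geometric-mean thresholds: Zeta √(2·3)=2.449, Delta (min 1), Eta √(2·3)=2.449.
Each quota rounded against its threshold gives Zeta 3, Delta 1, Eta 2 (total 6).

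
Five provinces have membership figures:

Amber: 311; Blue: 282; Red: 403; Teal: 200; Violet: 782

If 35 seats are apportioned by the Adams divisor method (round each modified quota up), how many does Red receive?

Standard divisor 1978/35 ≈ 56.514; standard quotas: Amber 5.503, Blue 4.990, Red 7.131, Teal 3.539, Violet 13.837.
Rounding up gives 6, 5, 8, 4, 14 = 37 seats, so the divisor must be adjusted.
With modified divisor 61: modified quotas Amber 5.098, Blue 4.623, Red 6.607, Teal 3.279, Violet 12.820.
Rounding up: Amber 6, Blue 5, Red 7, Teal 4, Violet 13 (total 35).
Red receives 7.

7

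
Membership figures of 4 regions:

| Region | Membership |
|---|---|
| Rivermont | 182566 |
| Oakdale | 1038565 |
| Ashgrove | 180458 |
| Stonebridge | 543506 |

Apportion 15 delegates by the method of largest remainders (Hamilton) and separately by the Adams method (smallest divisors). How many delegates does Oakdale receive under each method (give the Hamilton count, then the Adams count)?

8 and 7

Hamilton: Rivermont 2, Oakdale 8, Ashgrove 1, Stonebridge 4.
Adams: Rivermont 2, Oakdale 7, Ashgrove 2, Stonebridge 4.
Oakdale gets 8 under Hamilton and 7 under Adams.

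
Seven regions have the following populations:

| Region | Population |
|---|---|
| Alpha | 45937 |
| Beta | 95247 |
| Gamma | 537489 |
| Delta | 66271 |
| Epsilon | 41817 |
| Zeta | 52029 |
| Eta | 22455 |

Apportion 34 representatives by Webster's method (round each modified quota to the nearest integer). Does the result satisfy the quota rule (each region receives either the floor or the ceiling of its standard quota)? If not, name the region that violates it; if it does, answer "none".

Gamma

Standard quotas: Alpha 1.813, Beta 3.760, Gamma 21.219, Delta 2.616, Epsilon 1.651, Zeta 2.054, Eta 0.886.
Webster allocation: Alpha 2, Beta 4, Gamma 20, Delta 3, Epsilon 2, Zeta 2, Eta 1.
Gamma has quota 21.219 (lower 21, upper 22) but receives 20 — outside the quota interval.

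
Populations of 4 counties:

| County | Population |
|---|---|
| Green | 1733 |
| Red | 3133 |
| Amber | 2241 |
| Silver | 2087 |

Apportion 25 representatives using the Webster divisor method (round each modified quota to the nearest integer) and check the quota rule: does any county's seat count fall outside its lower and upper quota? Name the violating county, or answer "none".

none

Standard quotas: Green 4.712, Red 8.519, Amber 6.094, Silver 5.675.
Webster allocation: Green 5, Red 8, Amber 6, Silver 6.
Every allocation lies between the lower and upper quota.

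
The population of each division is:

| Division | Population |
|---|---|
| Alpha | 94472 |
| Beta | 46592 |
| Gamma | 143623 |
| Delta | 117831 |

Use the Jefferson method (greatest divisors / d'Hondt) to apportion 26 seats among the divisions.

Alpha: 6, Beta: 3, Gamma: 9, Delta: 8

Standard divisor 402518/26 ≈ 15481.462; standard quotas: Alpha 6.102, Beta 3.010, Gamma 9.277, Delta 7.611.
Rounding down gives 6, 3, 9, 7 = 25 seats, so the divisor must be adjusted.
With modified divisor 14500: modified quotas Alpha 6.515, Beta 3.213, Gamma 9.905, Delta 8.126.
Rounding down: Alpha 6, Beta 3, Gamma 9, Delta 8 (total 26).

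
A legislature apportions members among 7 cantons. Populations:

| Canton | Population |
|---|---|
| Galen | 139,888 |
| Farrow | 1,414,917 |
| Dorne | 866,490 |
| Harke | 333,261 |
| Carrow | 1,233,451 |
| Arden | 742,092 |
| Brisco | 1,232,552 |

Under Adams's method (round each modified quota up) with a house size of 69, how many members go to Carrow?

Standard divisor 5962651/69 ≈ 86415.232; standard quotas: Galen 1.619, Farrow 16.373, Dorne 10.027, Harke 3.857, Carrow 14.274, Arden 8.588, Brisco 14.263.
Rounding up gives 2, 17, 11, 4, 15, 9, 15 = 73 seats, so the divisor must be adjusted.
With modified divisor 90600: modified quotas Galen 1.544, Farrow 15.617, Dorne 9.564, Harke 3.678, Carrow 13.614, Arden 8.191, Brisco 13.604.
Rounding up: Galen 2, Farrow 16, Dorne 10, Harke 4, Carrow 14, Arden 9, Brisco 14 (total 69).
Carrow receives 14.

14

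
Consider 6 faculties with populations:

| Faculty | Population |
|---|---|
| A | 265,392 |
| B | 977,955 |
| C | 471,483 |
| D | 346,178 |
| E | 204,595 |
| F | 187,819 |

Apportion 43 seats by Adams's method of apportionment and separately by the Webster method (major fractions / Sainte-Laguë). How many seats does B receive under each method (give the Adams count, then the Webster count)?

Adams: A 5, B 16, C 8, D 6, E 4, F 4.
Webster: A 5, B 17, C 8, D 6, E 4, F 3.
B gets 16 under Adams and 17 under Webster.

16 and 17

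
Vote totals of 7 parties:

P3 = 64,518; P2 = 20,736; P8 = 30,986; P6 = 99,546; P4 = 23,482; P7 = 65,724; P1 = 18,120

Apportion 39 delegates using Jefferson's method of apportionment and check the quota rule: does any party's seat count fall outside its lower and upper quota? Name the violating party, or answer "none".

none

Standard quotas: P3 7.787, P2 2.503, P8 3.740, P6 12.015, P4 2.834, P7 7.933, P1 2.187.
Jefferson allocation: P3 8, P2 2, P8 4, P6 12, P4 3, P7 8, P1 2.
Every allocation lies between the lower and upper quota.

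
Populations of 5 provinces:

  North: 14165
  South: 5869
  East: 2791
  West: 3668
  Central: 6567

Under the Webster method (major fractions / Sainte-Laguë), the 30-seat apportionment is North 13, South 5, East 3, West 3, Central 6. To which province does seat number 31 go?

South

Priority for the next seat is population ÷ (current seats + 0.5).
Priorities: North 1049.259, South 1067.091, East 797.429, West 1048.000, Central 1010.308.
Highest priority: South.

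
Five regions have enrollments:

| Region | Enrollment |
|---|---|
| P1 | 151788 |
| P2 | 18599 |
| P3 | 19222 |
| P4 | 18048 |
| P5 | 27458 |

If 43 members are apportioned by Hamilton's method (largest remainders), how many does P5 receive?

Standard divisor: 235115 ÷ 43 ≈ 5467.791.
Standard quotas: P1 27.7604, P2 3.4016, P3 3.5155, P4 3.3008, P5 5.0218.
Lower quotas: P1 27, P2 3, P3 3, P4 3, P5 5 (sum 41, leaving 2 seats).
Remainders in descending order: P1 0.7604, P3 0.5155, P2 0.4016, P4 0.3008, P5 0.0218.
The surplus seats go to P1, P3.
P5 receives 5.

5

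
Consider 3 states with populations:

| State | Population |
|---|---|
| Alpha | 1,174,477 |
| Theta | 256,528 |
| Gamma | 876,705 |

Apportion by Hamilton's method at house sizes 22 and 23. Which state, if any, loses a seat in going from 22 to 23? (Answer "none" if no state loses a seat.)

Theta

At 22 seats: Alpha 11, Theta 3, Gamma 8.
At 23 seats: Alpha 12, Theta 2, Gamma 9.
Theta drops from 3 to 2.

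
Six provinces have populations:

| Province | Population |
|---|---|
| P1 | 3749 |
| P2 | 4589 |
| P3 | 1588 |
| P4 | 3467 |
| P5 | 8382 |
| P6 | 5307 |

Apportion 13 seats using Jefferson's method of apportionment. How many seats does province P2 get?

2

Standard divisor 27082/13 ≈ 2083.231; standard quotas: P1 1.800, P2 2.203, P3 0.762, P4 1.664, P5 4.024, P6 2.547.
Rounding down gives 1, 2, 0, 1, 4, 2 = 10 seats, so the divisor must be adjusted.
With modified divisor 1700: modified quotas P1 2.205, P2 2.699, P3 0.934, P4 2.039, P5 4.931, P6 3.122.
Rounding down: P1 2, P2 2, P3 0, P4 2, P5 4, P6 3 (total 13).
P2 receives 2.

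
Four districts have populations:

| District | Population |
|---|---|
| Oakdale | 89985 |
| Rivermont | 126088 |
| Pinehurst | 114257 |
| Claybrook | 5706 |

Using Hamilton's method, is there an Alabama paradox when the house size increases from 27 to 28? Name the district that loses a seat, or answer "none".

Claybrook

At 27 seats: Oakdale 7, Rivermont 10, Pinehurst 9, Claybrook 1.
At 28 seats: Oakdale 7, Rivermont 11, Pinehurst 10, Claybrook 0.
Claybrook drops from 1 to 0.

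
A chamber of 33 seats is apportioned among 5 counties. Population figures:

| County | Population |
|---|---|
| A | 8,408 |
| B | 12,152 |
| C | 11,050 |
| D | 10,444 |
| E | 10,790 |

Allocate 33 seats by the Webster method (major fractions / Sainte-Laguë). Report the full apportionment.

A: 5, B: 8, C: 7, D: 6, E: 7

Standard divisor 52844/33 ≈ 1601.333; standard quotas: A 5.251, B 7.589, C 6.900, D 6.522, E 6.738.
Rounding to the nearest integer gives 5, 8, 7, 7, 7 = 34 seats, so the divisor must be adjusted.
With modified divisor 1614: modified quotas A 5.209, B 7.529, C 6.846, D 6.471, E 6.685.
Rounding to the nearest integer: A 5, B 8, C 7, D 6, E 7 (total 33).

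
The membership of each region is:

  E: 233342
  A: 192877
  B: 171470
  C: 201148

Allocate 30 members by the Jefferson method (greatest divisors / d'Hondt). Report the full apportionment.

Standard divisor 798837/30 ≈ 26627.9; standard quotas: E 8.763, A 7.243, B 6.439, C 7.554.
Rounding down gives 8, 7, 6, 7 = 28 seats, so the divisor must be adjusted.
With modified divisor 24800: modified quotas E 9.409, A 7.777, B 6.914, C 8.111.
Rounding down: E 9, A 7, B 6, C 8 (total 30).

E=9, A=7, B=6, C=8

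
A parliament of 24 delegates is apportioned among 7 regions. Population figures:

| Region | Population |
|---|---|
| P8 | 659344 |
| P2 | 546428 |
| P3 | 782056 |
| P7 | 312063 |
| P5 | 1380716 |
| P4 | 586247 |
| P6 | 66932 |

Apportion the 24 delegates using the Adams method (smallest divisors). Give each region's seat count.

P8 4; P2 3; P3 4; P7 2; P5 7; P4 3; P6 1

Standard divisor 4333786/24 ≈ 180574.417; standard quotas: P8 3.651, P2 3.026, P3 4.331, P7 1.728, P5 7.646, P4 3.247, P6 0.371.
Rounding up gives 4, 4, 5, 2, 8, 4, 1 = 28 seats, so the divisor must be adjusted.
With modified divisor 208500: modified quotas P8 3.162, P2 2.621, P3 3.751, P7 1.497, P5 6.622, P4 2.812, P6 0.321.
Rounding up: P8 4, P2 3, P3 4, P7 2, P5 7, P4 3, P6 1 (total 24).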